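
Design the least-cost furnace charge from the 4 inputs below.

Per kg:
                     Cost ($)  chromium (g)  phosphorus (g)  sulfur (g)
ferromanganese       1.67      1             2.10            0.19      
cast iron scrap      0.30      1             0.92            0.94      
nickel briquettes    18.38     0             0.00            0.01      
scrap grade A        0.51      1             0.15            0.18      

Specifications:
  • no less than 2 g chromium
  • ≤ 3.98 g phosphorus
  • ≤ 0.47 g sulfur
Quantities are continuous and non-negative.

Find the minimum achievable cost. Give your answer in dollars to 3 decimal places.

Let x1 = kg of ferromanganese, x2 = kg of cast iron scrap, x3 = kg of nickel briquettes, x4 = kg of scrap grade A.
min 1.67x1 + 0.3x2 + 18.38x3 + 0.51x4 s.t.:
  1x1 + 1x2 + 1x4 ≥ 2   (chromium)
  2.1x1 + 0.92x2 + 0.15x4 ≤ 3.98   (phosphorus)
  0.19x1 + 0.94x2 + 0.01x3 + 0.18x4 ≤ 0.47   (sulfur)
  x1, x2, x3, x4 ≥ 0.
The cheapest feasible vertex uses only cast iron scrap, scrap grade A; ferromanganese, nickel briquettes are not used. There the chromium and sulfur constraints are tight.
That vertex is x2 = 0.14474, x4 = 1.8553.
Objective = 0.3·0.14474 + 0.51·1.8553 = 0.98963.

$0.990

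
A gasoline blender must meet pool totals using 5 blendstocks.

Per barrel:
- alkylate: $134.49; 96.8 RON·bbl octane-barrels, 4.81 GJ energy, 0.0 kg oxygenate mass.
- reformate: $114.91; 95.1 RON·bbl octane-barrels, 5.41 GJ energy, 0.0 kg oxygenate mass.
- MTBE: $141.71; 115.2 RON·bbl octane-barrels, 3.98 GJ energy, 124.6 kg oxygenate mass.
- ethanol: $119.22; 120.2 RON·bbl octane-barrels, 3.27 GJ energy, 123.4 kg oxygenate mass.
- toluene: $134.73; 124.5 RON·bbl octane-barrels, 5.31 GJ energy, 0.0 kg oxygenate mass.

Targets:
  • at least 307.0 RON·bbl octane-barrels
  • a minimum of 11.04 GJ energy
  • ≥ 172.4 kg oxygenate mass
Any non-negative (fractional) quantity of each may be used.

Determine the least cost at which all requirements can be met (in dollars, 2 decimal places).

$321.84

Let x1 = barrels of alkylate, x2 = barrels of reformate, x3 = barrels of MTBE, x4 = barrels of ethanol, x5 = barrels of toluene.
min 134.49x1 + 114.91x2 + 141.71x3 + 119.22x4 + 134.73x5 s.t.:
  96.8x1 + 95.1x2 + 115.2x3 + 120.2x4 + 124.5x5 ≥ 307   (octane-barrels)
  4.81x1 + 5.41x2 + 3.98x3 + 3.27x4 + 5.31x5 ≥ 11.04   (energy)
  124.6x3 + 123.4x4 ≥ 172.4   (oxygenate mass)
  x1, x2, x3, x4, x5 ≥ 0.
The cheapest feasible vertex uses only reformate, ethanol, toluene; alkylate, MTBE are not used. Binding constraints: octane-barrels, energy, oxygenate mass.
That vertex is x2 = 0.398908, x4 = 1.39708, x5 = 0.812326.
Cost = 114.91·0.398908 + 119.22·1.39708 + 134.73·0.812326 = 321.8431.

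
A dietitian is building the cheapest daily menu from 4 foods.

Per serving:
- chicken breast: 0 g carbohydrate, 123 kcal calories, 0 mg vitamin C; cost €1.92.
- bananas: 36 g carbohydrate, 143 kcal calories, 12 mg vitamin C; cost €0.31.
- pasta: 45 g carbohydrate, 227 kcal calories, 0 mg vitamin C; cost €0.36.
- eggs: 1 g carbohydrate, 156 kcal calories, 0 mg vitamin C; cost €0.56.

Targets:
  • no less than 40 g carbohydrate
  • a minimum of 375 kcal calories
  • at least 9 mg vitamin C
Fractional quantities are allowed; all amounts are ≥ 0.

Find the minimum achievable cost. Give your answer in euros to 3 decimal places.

Set it up as a linear program. Let x1 = servings of chicken breast, x2 = servings of bananas, x3 = servings of pasta, x4 = servings of eggs.
min 1.92x1 + 0.31x2 + 0.36x3 + 0.56x4 subject to:
  36x2 + 45x3 + 1x4 ≥ 40   (carbohydrate)
  123x1 + 143x2 + 227x3 + 156x4 ≥ 375   (calories)
  12x2 ≥ 9   (vitamin C)
  x1, x2, x3, x4 ≥ 0.
At the optimum only bananas, pasta are positive (chicken breast, eggs = 0). Binding constraints: calories and vitamin C.
That vertex is x2 = 0.75, x3 = 1.18.
Hence cost = 0.31·0.75 + 0.36·1.18 = €0.65730.

€0.657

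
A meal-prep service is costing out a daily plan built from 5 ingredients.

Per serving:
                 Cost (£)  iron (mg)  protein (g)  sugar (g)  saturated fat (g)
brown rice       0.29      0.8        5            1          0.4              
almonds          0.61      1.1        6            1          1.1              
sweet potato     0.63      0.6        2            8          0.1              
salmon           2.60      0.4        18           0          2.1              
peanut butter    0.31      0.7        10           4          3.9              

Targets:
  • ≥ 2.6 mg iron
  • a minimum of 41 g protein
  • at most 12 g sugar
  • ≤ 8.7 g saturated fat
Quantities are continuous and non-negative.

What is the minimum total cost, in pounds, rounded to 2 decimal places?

This is a linear program. Let x1 = servings of brown rice, x2 = servings of almonds, x3 = servings of sweet potato, x4 = servings of salmon, x5 = servings of peanut butter.
Minimise 0.29x1 + 0.61x2 + 0.63x3 + 2.6x4 + 0.31x5 with:
  0.8x1 + 1.1x2 + 0.6x3 + 0.4x4 + 0.7x5 ≥ 2.6   (iron)
  5x1 + 6x2 + 2x3 + 18x4 + 10x5 ≥ 41   (protein)
  1x1 + 1x2 + 8x3 + 4x5 ≤ 12   (sugar)
  0.4x1 + 1.1x2 + 0.1x3 + 2.1x4 + 3.9x5 ≤ 8.7   (saturated fat)
  x1, x2, x3, x4, x5 ≥ 0.
The optimal basis is {brown rice, peanut butter}; almonds, sweet potato, salmon drop out. There the protein and saturated fat constraints are tight.
Optimal quantities: brown rice = 4.703 servings, peanut butter = 1.748 servings.
Hence cost = 0.29·4.703 + 0.31·1.748 = £1.9058.

£1.91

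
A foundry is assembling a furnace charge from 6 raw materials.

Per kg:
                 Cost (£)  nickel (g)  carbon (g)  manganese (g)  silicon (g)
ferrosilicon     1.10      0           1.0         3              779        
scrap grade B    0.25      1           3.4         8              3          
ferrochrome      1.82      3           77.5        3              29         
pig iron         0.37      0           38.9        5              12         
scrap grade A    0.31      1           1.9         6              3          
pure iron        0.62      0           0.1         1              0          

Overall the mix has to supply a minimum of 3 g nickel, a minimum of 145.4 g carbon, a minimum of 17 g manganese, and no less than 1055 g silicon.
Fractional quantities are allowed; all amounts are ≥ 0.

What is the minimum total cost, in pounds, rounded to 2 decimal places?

£3.44

Set it up as a linear program. Let x1 = kg of ferrosilicon, x2 = kg of scrap grade B, x3 = kg of ferrochrome, x4 = kg of pig iron, x5 = kg of scrap grade A, x6 = kg of pure iron.
Minimize 1.1x1 + 0.25x2 + 1.82x3 + 0.37x4 + 0.31x5 + 0.62x6 with:
  1x2 + 3x3 + 1x5 ≥ 3   (nickel)
  1x1 + 3.4x2 + 77.5x3 + 38.9x4 + 1.9x5 + 0.1x6 ≥ 145.4   (carbon)
  3x1 + 8x2 + 3x3 + 5x4 + 6x5 + 1x6 ≥ 17   (manganese)
  779x1 + 3x2 + 29x3 + 12x4 + 3x5 ≥ 1055   (silicon)
  x1, x2, x3, x4, x5, x6 ≥ 0.
The cheapest feasible vertex uses only ferrosilicon, scrap grade B, pig iron; ferrochrome, scrap grade A, pure iron are not used. There the nickel, carbon, silicon constraints are tight.
That vertex is x1 = 1.29, x2 = 3, x4 = 3.442.
Total cost: 1.1·1.29 + 0.25·3 + 0.37·3.442 = 3.4425.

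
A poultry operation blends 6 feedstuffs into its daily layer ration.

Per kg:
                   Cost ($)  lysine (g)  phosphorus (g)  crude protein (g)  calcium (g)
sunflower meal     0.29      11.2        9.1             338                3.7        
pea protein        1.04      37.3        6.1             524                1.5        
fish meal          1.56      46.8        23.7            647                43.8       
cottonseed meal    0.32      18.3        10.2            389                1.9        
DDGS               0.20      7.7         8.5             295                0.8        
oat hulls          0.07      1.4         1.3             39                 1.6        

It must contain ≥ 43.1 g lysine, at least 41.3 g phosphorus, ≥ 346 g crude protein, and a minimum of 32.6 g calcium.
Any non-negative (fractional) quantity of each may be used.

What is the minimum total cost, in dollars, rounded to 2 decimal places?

This is a linear program. Let x1 = kg of sunflower meal, x2 = kg of pea protein, x3 = kg of fish meal, x4 = kg of cottonseed meal, x5 = kg of DDGS, x6 = kg of oat hulls.
min 0.29x1 + 1.04x2 + 1.56x3 + 0.32x4 + 0.2x5 + 0.07x6 s.t.:
  11.2x1 + 37.3x2 + 46.8x3 + 18.3x4 + 7.7x5 + 1.4x6 ≥ 43.1   (lysine)
  9.1x1 + 6.1x2 + 23.7x3 + 10.2x4 + 8.5x5 + 1.3x6 ≥ 41.3   (phosphorus)
  338x1 + 524x2 + 647x3 + 389x4 + 295x5 + 39x6 ≥ 346   (crude protein)
  3.7x1 + 1.5x2 + 43.8x3 + 1.9x4 + 0.8x5 + 1.6x6 ≥ 32.6   (calcium)
  x1, x2, x3, x4, x5, x6 ≥ 0.
The minimum-cost mix takes nothing from sunflower meal, pea protein, cottonseed meal, oat hulls — only fish meal, DDGS. The phosphorus and calcium requirements are met with equality.
That vertex is x3 = 0.6907, x5 = 2.933.
Objective = 1.56·0.6907 + 0.2·2.933 = 1.6641.

$1.66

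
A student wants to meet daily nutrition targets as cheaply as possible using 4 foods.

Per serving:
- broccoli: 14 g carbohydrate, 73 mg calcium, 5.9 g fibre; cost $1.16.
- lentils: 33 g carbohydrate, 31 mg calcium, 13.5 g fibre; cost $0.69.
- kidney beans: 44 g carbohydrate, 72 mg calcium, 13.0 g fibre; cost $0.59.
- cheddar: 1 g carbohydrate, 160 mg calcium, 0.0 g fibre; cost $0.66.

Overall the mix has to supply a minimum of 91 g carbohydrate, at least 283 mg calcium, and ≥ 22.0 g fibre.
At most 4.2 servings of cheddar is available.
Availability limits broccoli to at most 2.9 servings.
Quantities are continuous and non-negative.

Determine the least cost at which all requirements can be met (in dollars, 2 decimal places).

$1.77

This is a linear program. Let x1 = servings of broccoli, x2 = servings of lentils, x3 = servings of kidney beans, x4 = servings of cheddar.
Minimize 1.16x1 + 0.69x2 + 0.59x3 + 0.66x4 s.t.:
  14x1 + 33x2 + 44x3 + 1x4 ≥ 91   (carbohydrate)
  73x1 + 31x2 + 72x3 + 160x4 ≥ 283   (calcium)
  5.9x1 + 13.5x2 + 13x3 ≥ 22   (fibre)
  x4 ≤ 4.2
  x1 ≤ 2.9
  x1, x2, x3, x4 ≥ 0.
The cheapest feasible vertex uses only kidney beans, cheddar; broccoli, lentils are not used. The carbohydrate and calcium requirements are met with equality.
Optimal quantities: kidney beans = 2.049 servings, cheddar = 0.8467 servings.
Cost = 0.59·2.049 + 0.66·0.8467 = 1.7677.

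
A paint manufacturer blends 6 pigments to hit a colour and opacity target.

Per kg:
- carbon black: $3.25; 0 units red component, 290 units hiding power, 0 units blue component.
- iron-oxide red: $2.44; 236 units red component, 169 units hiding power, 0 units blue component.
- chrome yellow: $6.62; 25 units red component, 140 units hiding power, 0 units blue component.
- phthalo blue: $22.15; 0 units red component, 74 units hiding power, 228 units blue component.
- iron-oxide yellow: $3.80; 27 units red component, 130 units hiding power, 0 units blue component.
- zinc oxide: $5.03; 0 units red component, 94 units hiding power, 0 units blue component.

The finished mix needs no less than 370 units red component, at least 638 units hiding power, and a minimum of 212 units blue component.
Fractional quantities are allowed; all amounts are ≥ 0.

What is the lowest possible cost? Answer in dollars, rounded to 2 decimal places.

Let x1 = kg of carbon black, x2 = kg of iron-oxide red, x3 = kg of chrome yellow, x4 = kg of phthalo blue, x5 = kg of iron-oxide yellow, x6 = kg of zinc oxide.
min 3.25x1 + 2.44x2 + 6.62x3 + 22.15x4 + 3.8x5 + 5.03x6 with:
  236x2 + 25x3 + 27x5 ≥ 370   (red component)
  290x1 + 169x2 + 140x3 + 74x4 + 130x5 + 94x6 ≥ 638   (hiding power)
  228x4 ≥ 212   (blue component)
  x1, x2, x3, x4, x5, x6 ≥ 0.
At the optimum only carbon black, iron-oxide red, phthalo blue are positive (chrome yellow, iron-oxide yellow, zinc oxide = 0). There the red component, hiding power, blue component constraints are tight.
Optimal quantities: carbon black = 1.049 kg, iron-oxide red = 1.568 kg, phthalo blue = 0.9298 kg.
Hence cost = 3.25·1.049 + 2.44·1.568 + 22.15·0.9298 = $27.8302.

$27.83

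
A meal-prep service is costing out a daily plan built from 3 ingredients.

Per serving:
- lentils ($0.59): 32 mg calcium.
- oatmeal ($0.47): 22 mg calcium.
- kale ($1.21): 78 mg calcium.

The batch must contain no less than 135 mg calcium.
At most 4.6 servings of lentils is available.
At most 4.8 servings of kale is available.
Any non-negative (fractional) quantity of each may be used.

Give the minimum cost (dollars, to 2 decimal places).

$2.09

Treat it as an LP. Let x1 = servings of lentils, x2 = servings of oatmeal, x3 = servings of kale.
Minimize 0.59x1 + 0.47x2 + 1.21x3 s.t.:
  32x1 + 22x2 + 78x3 ≥ 135   (calcium)
  x1 ≤ 4.6
  x3 ≤ 4.8
  x1, x2, x3 ≥ 0.
The minimum-cost mix takes nothing from lentils, oatmeal — only kale. Binding constraint: calcium.
So kale = 1.731 servings.
Objective = 1.21·1.731 = 2.0945.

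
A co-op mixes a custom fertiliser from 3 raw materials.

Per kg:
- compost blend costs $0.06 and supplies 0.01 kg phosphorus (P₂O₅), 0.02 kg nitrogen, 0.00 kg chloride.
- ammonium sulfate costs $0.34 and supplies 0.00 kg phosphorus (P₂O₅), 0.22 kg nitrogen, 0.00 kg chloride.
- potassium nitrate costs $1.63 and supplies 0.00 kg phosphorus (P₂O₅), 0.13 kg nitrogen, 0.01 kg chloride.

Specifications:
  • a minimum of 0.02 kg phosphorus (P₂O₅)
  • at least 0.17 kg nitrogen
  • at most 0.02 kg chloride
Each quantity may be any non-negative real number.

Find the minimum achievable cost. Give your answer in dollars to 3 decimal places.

$0.321

Let x1 = kg of compost blend, x2 = kg of ammonium sulfate, x3 = kg of potassium nitrate.
min 0.06x1 + 0.34x2 + 1.63x3 subject to:
  0.01x1 ≥ 0.02   (phosphorus (P₂O₅))
  0.02x1 + 0.22x2 + 0.13x3 ≥ 0.17   (nitrogen)
  0.01x3 ≤ 0.02   (chloride)
  x1, x2, x3 ≥ 0.
The minimum-cost mix takes nothing from potassium nitrate — only compost blend, ammonium sulfate. The phosphorus (P₂O₅) and nitrogen requirements are met with equality.
Solving gives x1 = 2, x2 = 0.5909.
Total cost: 0.06·2 + 0.34·0.5909 = 0.32091.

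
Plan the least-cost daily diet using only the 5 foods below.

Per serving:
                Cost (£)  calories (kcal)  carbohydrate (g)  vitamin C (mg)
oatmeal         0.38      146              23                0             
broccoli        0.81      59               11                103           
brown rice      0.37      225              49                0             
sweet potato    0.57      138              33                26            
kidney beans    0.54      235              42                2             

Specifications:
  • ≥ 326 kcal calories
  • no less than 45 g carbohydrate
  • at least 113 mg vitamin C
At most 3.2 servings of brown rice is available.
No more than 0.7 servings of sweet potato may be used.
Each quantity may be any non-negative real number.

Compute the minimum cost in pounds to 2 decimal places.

£1.32

Let x1 = servings of oatmeal, x2 = servings of broccoli, x3 = servings of brown rice, x4 = servings of sweet potato, x5 = servings of kidney beans.
min 0.38x1 + 0.81x2 + 0.37x3 + 0.57x4 + 0.54x5 subject to:
  146x1 + 59x2 + 225x3 + 138x4 + 235x5 ≥ 326   (calories)
  23x1 + 11x2 + 49x3 + 33x4 + 42x5 ≥ 45   (carbohydrate)
  103x2 + 26x4 + 2x5 ≥ 113   (vitamin C)
  x3 ≤ 3.2
  x4 ≤ 0.7
  x1, x2, x3, x4, x5 ≥ 0.
At the optimum only broccoli, brown rice are positive (oatmeal, sweet potato, kidney beans = 0). Binding constraints: calories and vitamin C.
That vertex is x2 = 1.097, x3 = 1.161.
Objective = 0.81·1.097 + 0.37·1.161 = 1.3181.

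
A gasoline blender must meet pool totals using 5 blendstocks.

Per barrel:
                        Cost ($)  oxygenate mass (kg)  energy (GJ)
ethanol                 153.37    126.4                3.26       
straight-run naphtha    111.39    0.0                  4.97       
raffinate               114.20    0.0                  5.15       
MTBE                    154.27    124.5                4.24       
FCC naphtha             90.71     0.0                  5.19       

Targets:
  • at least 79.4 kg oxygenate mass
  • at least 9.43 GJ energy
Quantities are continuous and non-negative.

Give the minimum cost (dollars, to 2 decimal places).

Treat it as an LP. Let x1 = barrels of ethanol, x2 = barrels of straight-run naphtha, x3 = barrels of raffinate, x4 = barrels of MTBE, x5 = barrels of FCC naphtha.
Minimise 153.37x1 + 111.39x2 + 114.2x3 + 154.27x4 + 90.71x5 s.t.:
  126.4x1 + 124.5x4 ≥ 79.4   (oxygenate mass)
  3.26x1 + 4.97x2 + 5.15x3 + 4.24x4 + 5.19x5 ≥ 9.43   (energy)
  x1, x2, x3, x4, x5 ≥ 0.
The optimal basis is {MTBE, FCC naphtha}; ethanol, straight-run naphtha, raffinate drop out. There the oxygenate mass and energy constraints are tight.
Solving gives x4 = 0.63775, x5 = 1.2959.
Hence cost = 154.27·0.63775 + 90.71·1.2959 = $215.9368.

$215.94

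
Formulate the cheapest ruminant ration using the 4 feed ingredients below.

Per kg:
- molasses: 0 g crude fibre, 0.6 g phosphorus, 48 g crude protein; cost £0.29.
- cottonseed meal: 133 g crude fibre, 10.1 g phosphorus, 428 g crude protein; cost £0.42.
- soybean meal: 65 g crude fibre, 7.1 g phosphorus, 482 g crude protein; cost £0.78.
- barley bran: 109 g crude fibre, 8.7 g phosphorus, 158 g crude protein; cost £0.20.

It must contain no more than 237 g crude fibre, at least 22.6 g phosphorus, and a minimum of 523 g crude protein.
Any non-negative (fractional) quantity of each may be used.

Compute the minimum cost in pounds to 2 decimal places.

Treat it as an LP. Let x1 = kg of molasses, x2 = kg of cottonseed meal, x3 = kg of soybean meal, x4 = kg of barley bran.
Minimise 0.29x1 + 0.42x2 + 0.78x3 + 0.2x4 s.t.:
  133x2 + 65x3 + 109x4 ≤ 237   (crude fibre)
  0.6x1 + 10.1x2 + 7.1x3 + 8.7x4 ≥ 22.6   (phosphorus)
  48x1 + 428x2 + 482x3 + 158x4 ≥ 523   (crude protein)
  x1, x2, x3, x4 ≥ 0.
At the optimum only soybean meal, barley bran are positive (molasses, cottonseed meal = 0). Binding constraints: crude fibre and phosphorus.
Solving gives x3 = 1.927, x4 = 1.025.
Objective = 0.78·1.927 + 0.2·1.025 = 1.7081.

£1.71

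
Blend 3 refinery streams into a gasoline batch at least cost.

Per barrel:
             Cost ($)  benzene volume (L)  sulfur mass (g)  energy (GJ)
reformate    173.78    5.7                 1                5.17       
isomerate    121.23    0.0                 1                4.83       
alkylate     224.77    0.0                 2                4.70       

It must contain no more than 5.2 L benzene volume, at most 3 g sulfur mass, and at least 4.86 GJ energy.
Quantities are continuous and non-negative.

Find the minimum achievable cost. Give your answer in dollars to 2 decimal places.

$121.98

Let x1 = barrels of reformate, x2 = barrels of isomerate, x3 = barrels of alkylate.
Minimise 173.78x1 + 121.23x2 + 224.77x3 s.t.:
  5.7x1 ≤ 5.2   (benzene volume)
  1x1 + 1x2 + 2x3 ≤ 3   (sulfur mass)
  5.17x1 + 4.83x2 + 4.7x3 ≥ 4.86   (energy)
  x1, x2, x3 ≥ 0.
The optimal basis is {isomerate}; reformate, alkylate drop out. The energy requirement is met with equality.
So isomerate = 1.0062 barrels.
Hence cost = 121.23·1.0062 = $121.9816.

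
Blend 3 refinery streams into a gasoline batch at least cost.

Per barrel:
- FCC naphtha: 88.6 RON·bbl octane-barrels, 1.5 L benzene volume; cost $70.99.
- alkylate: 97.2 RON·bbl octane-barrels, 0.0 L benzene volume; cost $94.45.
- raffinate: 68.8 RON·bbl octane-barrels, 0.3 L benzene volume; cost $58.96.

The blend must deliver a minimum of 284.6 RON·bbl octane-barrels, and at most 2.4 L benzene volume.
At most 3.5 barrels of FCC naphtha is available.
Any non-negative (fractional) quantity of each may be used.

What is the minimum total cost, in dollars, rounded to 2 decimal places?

This is a linear program. Let x1 = barrels of FCC naphtha, x2 = barrels of alkylate, x3 = barrels of raffinate.
Minimize 70.99x1 + 94.45x2 + 58.96x3 s.t.:
  88.6x1 + 97.2x2 + 68.8x3 ≥ 284.6   (octane-barrels)
  1.5x1 + 0.3x3 ≤ 2.4   (benzene volume)
  x1 ≤ 3.5
  x1, x2, x3 ≥ 0.
At the optimum only FCC naphtha, raffinate are positive (alkylate = 0). There the octane-barrels and benzene volume constraints are tight.
That vertex is x1 = 1.0407, x3 = 2.7964.
Total cost: 70.99·1.0407 + 58.96·2.7964 = 238.75504.

$238.76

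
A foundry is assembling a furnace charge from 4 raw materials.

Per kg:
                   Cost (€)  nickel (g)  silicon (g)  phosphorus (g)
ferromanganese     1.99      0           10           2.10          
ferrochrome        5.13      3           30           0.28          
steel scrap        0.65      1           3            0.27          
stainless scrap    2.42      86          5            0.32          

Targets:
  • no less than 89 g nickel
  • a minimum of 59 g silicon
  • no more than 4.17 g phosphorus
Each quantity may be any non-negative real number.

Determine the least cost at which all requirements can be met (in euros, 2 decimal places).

€11.61

Let x1 = kg of ferromanganese, x2 = kg of ferrochrome, x3 = kg of steel scrap, x4 = kg of stainless scrap.
min 1.99x1 + 5.13x2 + 0.65x3 + 2.42x4 with:
  3x2 + 1x3 + 86x4 ≥ 89   (nickel)
  10x1 + 30x2 + 3x3 + 5x4 ≥ 59   (silicon)
  2.1x1 + 0.28x2 + 0.27x3 + 0.32x4 ≤ 4.17   (phosphorus)
  x1, x2, x3, x4 ≥ 0.
At the optimum only ferrochrome, stainless scrap are positive (ferromanganese, steel scrap = 0). There the nickel and silicon constraints are tight.
Solving gives x2 = 1.805, x4 = 0.9719.
Cost = 5.13·1.805 + 2.42·0.9719 = 11.6116.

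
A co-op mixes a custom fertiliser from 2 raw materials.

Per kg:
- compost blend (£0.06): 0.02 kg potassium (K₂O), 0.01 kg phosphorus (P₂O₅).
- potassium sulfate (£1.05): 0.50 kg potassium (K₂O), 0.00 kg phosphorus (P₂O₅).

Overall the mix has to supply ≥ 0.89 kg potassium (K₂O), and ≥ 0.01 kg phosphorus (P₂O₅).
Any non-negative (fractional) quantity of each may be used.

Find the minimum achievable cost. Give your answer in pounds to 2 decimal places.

£1.89

Treat it as an LP. Let x1 = kg of compost blend, x2 = kg of potassium sulfate.
min 0.06x1 + 1.05x2 subject to:
  0.02x1 + 0.5x2 ≥ 0.89   (potassium (K₂O))
  0.01x1 ≥ 0.01   (phosphorus (P₂O₅))
  x1, x2 ≥ 0.
Both inputs are positive at the optimum. There the potassium (K₂O) and phosphorus (P₂O₅) constraints are tight.
Optimal quantities: compost blend = 1 kg, potassium sulfate = 1.74 kg.
Total cost: 0.06·1 + 1.05·1.74 = 1.8870.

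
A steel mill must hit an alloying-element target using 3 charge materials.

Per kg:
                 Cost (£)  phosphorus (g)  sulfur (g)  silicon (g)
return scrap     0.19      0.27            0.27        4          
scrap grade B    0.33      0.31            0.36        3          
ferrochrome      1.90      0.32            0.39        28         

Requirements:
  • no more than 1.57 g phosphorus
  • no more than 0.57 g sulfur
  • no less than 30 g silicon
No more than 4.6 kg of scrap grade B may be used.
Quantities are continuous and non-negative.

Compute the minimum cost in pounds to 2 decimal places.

Let x1 = kg of return scrap, x2 = kg of scrap grade B, x3 = kg of ferrochrome.
Minimize 0.19x1 + 0.33x2 + 1.9x3 subject to:
  0.27x1 + 0.31x2 + 0.32x3 ≤ 1.57   (phosphorus)
  0.27x1 + 0.36x2 + 0.39x3 ≤ 0.57   (sulfur)
  4x1 + 3x2 + 28x3 ≥ 30   (silicon)
  x2 ≤ 4.6
  x1, x2, x3 ≥ 0.
The optimal basis is {return scrap, ferrochrome}; scrap grade B drops out. The sulfur and silicon requirements are met with equality.
Solving gives x1 = 0.71, x3 = 0.97.
Objective = 0.19·0.71 + 1.9·0.97 = 1.9779.

£1.98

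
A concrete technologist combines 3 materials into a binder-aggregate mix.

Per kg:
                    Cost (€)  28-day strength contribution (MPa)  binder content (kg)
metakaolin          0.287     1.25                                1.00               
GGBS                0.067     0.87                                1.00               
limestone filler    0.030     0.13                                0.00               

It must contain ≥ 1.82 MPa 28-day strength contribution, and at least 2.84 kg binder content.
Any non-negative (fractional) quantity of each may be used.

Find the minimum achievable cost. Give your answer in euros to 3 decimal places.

€0.190

Let x1 = kg of metakaolin, x2 = kg of GGBS, x3 = kg of limestone filler.
min 0.287x1 + 0.067x2 + 0.03x3 s.t.:
  1.25x1 + 0.87x2 + 0.13x3 ≥ 1.82   (28-day strength contribution)
  1x1 + 1x2 ≥ 2.84   (binder content)
  x1, x2, x3 ≥ 0.
The cheapest feasible vertex uses only GGBS; metakaolin, limestone filler are not used. The binder content requirement is met with equality.
So GGBS = 2.84 kg.
Total cost: 0.067·2.84 = 0.19028.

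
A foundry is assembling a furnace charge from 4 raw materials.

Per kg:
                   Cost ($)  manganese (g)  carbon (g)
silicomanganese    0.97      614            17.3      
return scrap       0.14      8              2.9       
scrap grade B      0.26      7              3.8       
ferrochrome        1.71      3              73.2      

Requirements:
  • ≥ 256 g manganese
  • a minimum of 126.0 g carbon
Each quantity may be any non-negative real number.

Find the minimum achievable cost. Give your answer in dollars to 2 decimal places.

Let x1 = kg of silicomanganese, x2 = kg of return scrap, x3 = kg of scrap grade B, x4 = kg of ferrochrome.
min 0.97x1 + 0.14x2 + 0.26x3 + 1.71x4 with:
  614x1 + 8x2 + 7x3 + 3x4 ≥ 256   (manganese)
  17.3x1 + 2.9x2 + 3.8x3 + 73.2x4 ≥ 126   (carbon)
  x1, x2, x3, x4 ≥ 0.
The optimal basis is {silicomanganese, ferrochrome}; return scrap, scrap grade B drop out. There the manganese and carbon constraints are tight.
That vertex is x1 = 0.409, x4 = 1.6246.
Objective = 0.97·0.409 + 1.71·1.6246 = 3.1748.

$3.17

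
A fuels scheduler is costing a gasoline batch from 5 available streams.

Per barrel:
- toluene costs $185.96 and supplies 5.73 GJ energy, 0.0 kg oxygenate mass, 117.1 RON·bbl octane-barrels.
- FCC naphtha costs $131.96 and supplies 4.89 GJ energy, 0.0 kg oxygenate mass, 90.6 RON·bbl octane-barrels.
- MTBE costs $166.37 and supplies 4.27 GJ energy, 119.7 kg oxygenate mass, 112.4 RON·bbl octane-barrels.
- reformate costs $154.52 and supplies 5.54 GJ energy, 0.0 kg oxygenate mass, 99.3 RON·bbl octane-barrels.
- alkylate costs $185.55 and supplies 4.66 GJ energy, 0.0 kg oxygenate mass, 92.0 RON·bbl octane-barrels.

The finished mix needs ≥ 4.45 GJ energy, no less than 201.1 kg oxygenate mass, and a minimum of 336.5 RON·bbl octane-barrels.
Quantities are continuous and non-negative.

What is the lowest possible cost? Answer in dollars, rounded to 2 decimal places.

$494.58

Let x1 = barrels of toluene, x2 = barrels of FCC naphtha, x3 = barrels of MTBE, x4 = barrels of reformate, x5 = barrels of alkylate.
Minimise 185.96x1 + 131.96x2 + 166.37x3 + 154.52x4 + 185.55x5 s.t.:
  5.73x1 + 4.89x2 + 4.27x3 + 5.54x4 + 4.66x5 ≥ 4.45   (energy)
  119.7x3 ≥ 201.1   (oxygenate mass)
  117.1x1 + 90.6x2 + 112.4x3 + 99.3x4 + 92x5 ≥ 336.5   (octane-barrels)
  x1, x2, x3, x4, x5 ≥ 0.
The minimum-cost mix takes nothing from toluene, reformate, alkylate — only FCC naphtha, MTBE. Binding constraints: oxygenate mass and octane-barrels.
Optimal quantities: FCC naphtha = 1.62985 barrels, MTBE = 1.68003 barrels.
Objective = 131.96·1.62985 + 166.37·1.68003 = 494.5816.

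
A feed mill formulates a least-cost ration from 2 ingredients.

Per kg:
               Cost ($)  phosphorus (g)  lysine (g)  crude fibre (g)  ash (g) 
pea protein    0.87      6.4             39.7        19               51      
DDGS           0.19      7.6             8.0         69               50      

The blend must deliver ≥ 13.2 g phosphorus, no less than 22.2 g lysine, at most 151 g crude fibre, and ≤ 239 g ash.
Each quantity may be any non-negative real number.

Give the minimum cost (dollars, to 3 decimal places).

This is a linear program. Let x1 = kg of pea protein, x2 = kg of DDGS.
Minimise 0.87x1 + 0.19x2 with:
  6.4x1 + 7.6x2 ≥ 13.2   (phosphorus)
  39.7x1 + 8x2 ≥ 22.2   (lysine)
  19x1 + 69x2 ≤ 151   (crude fibre)
  51x1 + 50x2 ≤ 239   (ash)
  x1, x2 ≥ 0.
Both inputs are positive at the optimum. Binding constraints: phosphorus and lysine.
Solving gives x1 = 0.252, x2 = 1.525.
Hence cost = 0.87·0.252 + 0.19·1.525 = $0.50899.

$0.509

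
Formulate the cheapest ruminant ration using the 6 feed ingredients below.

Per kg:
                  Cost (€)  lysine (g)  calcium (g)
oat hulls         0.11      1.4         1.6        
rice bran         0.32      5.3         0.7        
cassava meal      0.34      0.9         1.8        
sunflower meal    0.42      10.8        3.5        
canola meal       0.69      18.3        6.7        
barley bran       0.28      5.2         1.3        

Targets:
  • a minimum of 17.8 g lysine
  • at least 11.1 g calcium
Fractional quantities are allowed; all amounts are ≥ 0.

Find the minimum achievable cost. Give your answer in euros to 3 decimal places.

€0.912

Let x1 = kg of oat hulls, x2 = kg of rice bran, x3 = kg of cassava meal, x4 = kg of sunflower meal, x5 = kg of canola meal, x6 = kg of barley bran.
min 0.11x1 + 0.32x2 + 0.34x3 + 0.42x4 + 0.69x5 + 0.28x6 with:
  1.4x1 + 5.3x2 + 0.9x3 + 10.8x4 + 18.3x5 + 5.2x6 ≥ 17.8   (lysine)
  1.6x1 + 0.7x2 + 1.8x3 + 3.5x4 + 6.7x5 + 1.3x6 ≥ 11.1   (calcium)
  x1, x2, x3, x4, x5, x6 ≥ 0.
The optimal basis is {oat hulls, canola meal}; rice bran, cassava meal, sunflower meal, barley bran drop out. There the lysine and calcium constraints are tight.
So oat hulls = 4.215 kg, canola meal = 0.6503 kg.
Hence cost = 0.11·4.215 + 0.69·0.6503 = €0.91236.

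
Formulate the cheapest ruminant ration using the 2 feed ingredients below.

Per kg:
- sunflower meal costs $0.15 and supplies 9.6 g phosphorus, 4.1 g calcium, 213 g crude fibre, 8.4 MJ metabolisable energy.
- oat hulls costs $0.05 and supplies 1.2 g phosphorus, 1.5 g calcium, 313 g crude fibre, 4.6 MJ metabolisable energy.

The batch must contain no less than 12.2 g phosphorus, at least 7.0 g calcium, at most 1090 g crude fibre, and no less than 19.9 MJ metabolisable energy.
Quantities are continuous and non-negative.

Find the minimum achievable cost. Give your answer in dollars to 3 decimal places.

Let x1 = kg of sunflower meal, x2 = kg of oat hulls.
min 0.15x1 + 0.05x2 subject to:
  9.6x1 + 1.2x2 ≥ 12.2   (phosphorus)
  4.1x1 + 1.5x2 ≥ 7   (calcium)
  213x1 + 313x2 ≤ 1090   (crude fibre)
  8.4x1 + 4.6x2 ≥ 19.9   (metabolisable energy)
  x1, x2 ≥ 0.
Both inputs are positive at the optimum. Binding constraints: phosphorus and metabolisable energy.
That vertex is x1 = 0.946, x2 = 2.599.
Cost = 0.15·0.946 + 0.05·2.599 = 0.27185.

$0.272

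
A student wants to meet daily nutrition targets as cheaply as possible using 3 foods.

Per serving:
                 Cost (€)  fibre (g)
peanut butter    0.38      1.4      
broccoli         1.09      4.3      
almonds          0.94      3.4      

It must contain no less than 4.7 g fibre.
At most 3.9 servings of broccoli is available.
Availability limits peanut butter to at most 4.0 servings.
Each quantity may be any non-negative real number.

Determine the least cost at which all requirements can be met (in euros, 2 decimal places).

Treat it as an LP. Let x1 = servings of peanut butter, x2 = servings of broccoli, x3 = servings of almonds.
Minimize 0.38x1 + 1.09x2 + 0.94x3 subject to:
  1.4x1 + 4.3x2 + 3.4x3 ≥ 4.7   (fibre)
  x2 ≤ 3.9
  x1 ≤ 4
  x1, x2, x3 ≥ 0.
The minimum-cost mix takes nothing from peanut butter, almonds — only broccoli. The fibre requirement is met with equality.
Solving gives x2 = 1.093.
Hence cost = 1.09·1.093 = €1.1914.

€1.19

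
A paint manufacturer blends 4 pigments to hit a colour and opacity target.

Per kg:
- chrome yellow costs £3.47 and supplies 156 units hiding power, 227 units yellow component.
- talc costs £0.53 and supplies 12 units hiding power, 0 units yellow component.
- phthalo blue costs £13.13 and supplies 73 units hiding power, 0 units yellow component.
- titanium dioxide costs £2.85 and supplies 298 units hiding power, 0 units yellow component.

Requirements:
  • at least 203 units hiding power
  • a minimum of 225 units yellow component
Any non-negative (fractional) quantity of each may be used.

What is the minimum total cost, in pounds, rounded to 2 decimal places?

Let x1 = kg of chrome yellow, x2 = kg of talc, x3 = kg of phthalo blue, x4 = kg of titanium dioxide.
Minimise 3.47x1 + 0.53x2 + 13.13x3 + 2.85x4 with:
  156x1 + 12x2 + 73x3 + 298x4 ≥ 203   (hiding power)
  227x1 ≥ 225   (yellow component)
  x1, x2, x3, x4 ≥ 0.
The optimal basis is {chrome yellow, titanium dioxide}; talc, phthalo blue drop out. Binding constraints: hiding power and yellow component.
Solving gives x1 = 0.9912, x4 = 0.1623.
Cost = 3.47·0.9912 + 2.85·0.1623 = 3.9020.

£3.90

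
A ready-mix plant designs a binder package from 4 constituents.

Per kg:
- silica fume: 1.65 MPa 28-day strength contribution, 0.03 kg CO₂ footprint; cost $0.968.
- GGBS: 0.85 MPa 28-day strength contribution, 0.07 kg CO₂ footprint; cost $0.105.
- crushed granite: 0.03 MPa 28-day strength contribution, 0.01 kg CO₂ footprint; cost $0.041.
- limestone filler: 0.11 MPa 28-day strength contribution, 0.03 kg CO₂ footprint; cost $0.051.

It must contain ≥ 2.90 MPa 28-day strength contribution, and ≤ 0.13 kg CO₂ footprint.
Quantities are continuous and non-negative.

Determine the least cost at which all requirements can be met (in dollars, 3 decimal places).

This is a linear program. Let x1 = kg of silica fume, x2 = kg of GGBS, x3 = kg of crushed granite, x4 = kg of limestone filler.
Minimize 0.968x1 + 0.105x2 + 0.041x3 + 0.051x4 with:
  1.65x1 + 0.85x2 + 0.03x3 + 0.11x4 ≥ 2.9   (28-day strength contribution)
  0.03x1 + 0.07x2 + 0.01x3 + 0.03x4 ≤ 0.13   (CO₂ footprint)
  x1, x2, x3, x4 ≥ 0.
The optimal basis is {silica fume, GGBS}; crushed granite, limestone filler drop out. There the 28-day strength contribution and CO₂ footprint constraints are tight.
Solving gives x1 = 1.028, x2 = 1.417.
Hence cost = 0.968·1.028 + 0.105·1.417 = $1.14389.

$1.144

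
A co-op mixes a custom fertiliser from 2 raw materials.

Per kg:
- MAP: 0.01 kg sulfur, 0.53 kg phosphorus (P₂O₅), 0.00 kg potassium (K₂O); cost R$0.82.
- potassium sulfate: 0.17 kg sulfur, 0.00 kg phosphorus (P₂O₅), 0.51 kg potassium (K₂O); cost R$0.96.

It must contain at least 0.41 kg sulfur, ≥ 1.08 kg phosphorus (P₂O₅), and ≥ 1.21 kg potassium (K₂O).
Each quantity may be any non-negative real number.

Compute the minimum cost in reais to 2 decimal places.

Treat it as an LP. Let x1 = kg of MAP, x2 = kg of potassium sulfate.
Minimize 0.82x1 + 0.96x2 subject to:
  0.01x1 + 0.17x2 ≥ 0.41   (sulfur)
  0.53x1 ≥ 1.08   (phosphorus (P₂O₅))
  0.51x2 ≥ 1.21   (potassium (K₂O))
  x1, x2 ≥ 0.
Both inputs are positive at the optimum. There the phosphorus (P₂O₅) and potassium (K₂O) constraints are tight.
So MAP = 2.038 kg, potassium sulfate = 2.373 kg.
Cost = 0.82·2.038 + 0.96·2.373 = 3.9492.

R$3.95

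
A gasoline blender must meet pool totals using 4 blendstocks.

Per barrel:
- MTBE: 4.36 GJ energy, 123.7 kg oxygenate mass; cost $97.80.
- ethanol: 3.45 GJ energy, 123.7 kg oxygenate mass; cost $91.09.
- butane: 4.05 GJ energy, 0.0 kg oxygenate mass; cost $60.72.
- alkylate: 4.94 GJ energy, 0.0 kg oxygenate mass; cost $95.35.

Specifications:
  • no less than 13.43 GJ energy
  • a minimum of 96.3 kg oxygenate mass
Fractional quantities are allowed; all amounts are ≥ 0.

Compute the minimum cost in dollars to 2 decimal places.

This is a linear program. Let x1 = barrels of MTBE, x2 = barrels of ethanol, x3 = barrels of butane, x4 = barrels of alkylate.
min 97.8x1 + 91.09x2 + 60.72x3 + 95.35x4 subject to:
  4.36x1 + 3.45x2 + 4.05x3 + 4.94x4 ≥ 13.43   (energy)
  123.7x1 + 123.7x2 ≥ 96.3   (oxygenate mass)
  x1, x2, x3, x4 ≥ 0.
At the optimum only MTBE, butane are positive (ethanol, alkylate = 0). Binding constraints: energy and oxygenate mass.
That vertex is x1 = 0.7785, x3 = 2.478.
Objective = 97.8·0.7785 + 60.72·2.478 = 226.6015.

$226.60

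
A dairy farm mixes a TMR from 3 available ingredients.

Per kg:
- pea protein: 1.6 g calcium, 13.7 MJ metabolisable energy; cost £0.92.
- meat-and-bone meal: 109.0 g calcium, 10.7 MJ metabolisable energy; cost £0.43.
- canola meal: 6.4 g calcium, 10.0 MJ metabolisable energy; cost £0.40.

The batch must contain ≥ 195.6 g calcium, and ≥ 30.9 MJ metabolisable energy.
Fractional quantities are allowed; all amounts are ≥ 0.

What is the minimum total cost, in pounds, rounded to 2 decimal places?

Let x1 = kg of pea protein, x2 = kg of meat-and-bone meal, x3 = kg of canola meal.
min 0.92x1 + 0.43x2 + 0.4x3 with:
  1.6x1 + 109x2 + 6.4x3 ≥ 195.6   (calcium)
  13.7x1 + 10.7x2 + 10x3 ≥ 30.9   (metabolisable energy)
  x1, x2, x3 ≥ 0.
At the optimum only meat-and-bone meal, canola meal are positive (pea protein = 0). There the calcium and metabolisable energy constraints are tight.
Solving gives x2 = 1.721, x3 = 1.248.
Cost = 0.43·1.721 + 0.4·1.248 = 1.2392.

£1.24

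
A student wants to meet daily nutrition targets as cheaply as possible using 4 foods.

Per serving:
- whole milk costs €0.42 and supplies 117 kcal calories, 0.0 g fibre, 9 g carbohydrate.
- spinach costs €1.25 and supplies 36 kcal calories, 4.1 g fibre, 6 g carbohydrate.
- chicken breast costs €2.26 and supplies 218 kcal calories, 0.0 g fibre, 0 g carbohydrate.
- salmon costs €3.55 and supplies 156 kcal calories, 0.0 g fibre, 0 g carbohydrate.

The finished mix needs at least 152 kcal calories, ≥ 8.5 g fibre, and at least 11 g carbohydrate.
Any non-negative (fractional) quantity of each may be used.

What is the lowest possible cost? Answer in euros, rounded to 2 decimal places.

€2.87

This is a linear program. Let x1 = servings of whole milk, x2 = servings of spinach, x3 = servings of chicken breast, x4 = servings of salmon.
Minimise 0.42x1 + 1.25x2 + 2.26x3 + 3.55x4 subject to:
  117x1 + 36x2 + 218x3 + 156x4 ≥ 152   (calories)
  4.1x2 ≥ 8.5   (fibre)
  9x1 + 6x2 ≥ 11   (carbohydrate)
  x1, x2, x3, x4 ≥ 0.
The optimal basis is {whole milk, spinach}; chicken breast, salmon drop out. Binding constraints: calories and fibre.
Optimal quantities: whole milk = 0.6612 servings, spinach = 2.073 servings.
Cost = 0.42·0.6612 + 1.25·2.073 = 2.8690.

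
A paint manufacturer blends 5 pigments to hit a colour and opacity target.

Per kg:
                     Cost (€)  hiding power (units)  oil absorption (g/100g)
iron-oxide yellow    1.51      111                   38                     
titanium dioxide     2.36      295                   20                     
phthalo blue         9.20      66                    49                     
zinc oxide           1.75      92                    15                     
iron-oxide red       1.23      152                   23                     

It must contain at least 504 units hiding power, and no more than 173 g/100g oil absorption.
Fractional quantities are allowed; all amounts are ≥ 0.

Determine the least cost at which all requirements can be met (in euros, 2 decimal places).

€4.03

Treat it as an LP. Let x1 = kg of iron-oxide yellow, x2 = kg of titanium dioxide, x3 = kg of phthalo blue, x4 = kg of zinc oxide, x5 = kg of iron-oxide red.
min 1.51x1 + 2.36x2 + 9.2x3 + 1.75x4 + 1.23x5 with:
  111x1 + 295x2 + 66x3 + 92x4 + 152x5 ≥ 504   (hiding power)
  38x1 + 20x2 + 49x3 + 15x4 + 23x5 ≤ 173   (oil absorption)
  x1, x2, x3, x4, x5 ≥ 0.
The optimal basis is {titanium dioxide}; iron-oxide yellow, phthalo blue, zinc oxide, iron-oxide red drop out. Binding constraint: hiding power.
Solving gives x2 = 1.708.
Cost = 2.36·1.708 = 4.0309.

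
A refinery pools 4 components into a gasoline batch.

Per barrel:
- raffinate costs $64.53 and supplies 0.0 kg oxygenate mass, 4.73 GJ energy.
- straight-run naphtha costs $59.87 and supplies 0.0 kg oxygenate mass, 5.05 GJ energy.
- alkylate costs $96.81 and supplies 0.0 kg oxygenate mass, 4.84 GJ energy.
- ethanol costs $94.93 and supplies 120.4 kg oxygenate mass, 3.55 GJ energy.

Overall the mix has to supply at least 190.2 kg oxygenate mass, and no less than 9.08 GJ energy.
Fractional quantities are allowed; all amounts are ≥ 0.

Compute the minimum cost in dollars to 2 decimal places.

$191.13

Let x1 = barrels of raffinate, x2 = barrels of straight-run naphtha, x3 = barrels of alkylate, x4 = barrels of ethanol.
Minimise 64.53x1 + 59.87x2 + 96.81x3 + 94.93x4 subject to:
  120.4x4 ≥ 190.2   (oxygenate mass)
  4.73x1 + 5.05x2 + 4.84x3 + 3.55x4 ≥ 9.08   (energy)
  x1, x2, x3, x4 ≥ 0.
At the optimum only straight-run naphtha, ethanol are positive (raffinate, alkylate = 0). Binding constraints: oxygenate mass and energy.
Solving gives x2 = 0.687514, x4 = 1.57973.
Objective = 59.87·0.687514 + 94.93·1.57973 = 191.1252.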